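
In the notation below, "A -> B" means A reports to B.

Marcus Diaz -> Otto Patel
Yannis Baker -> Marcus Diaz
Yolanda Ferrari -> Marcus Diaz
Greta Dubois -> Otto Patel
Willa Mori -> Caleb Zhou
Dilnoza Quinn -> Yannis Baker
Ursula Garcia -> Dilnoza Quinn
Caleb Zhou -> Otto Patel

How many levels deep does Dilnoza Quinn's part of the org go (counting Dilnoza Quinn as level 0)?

The longest chain under Dilnoza Quinn runs Dilnoza Quinn → Ursula Garcia, which is 1 level below Dilnoza Quinn.

1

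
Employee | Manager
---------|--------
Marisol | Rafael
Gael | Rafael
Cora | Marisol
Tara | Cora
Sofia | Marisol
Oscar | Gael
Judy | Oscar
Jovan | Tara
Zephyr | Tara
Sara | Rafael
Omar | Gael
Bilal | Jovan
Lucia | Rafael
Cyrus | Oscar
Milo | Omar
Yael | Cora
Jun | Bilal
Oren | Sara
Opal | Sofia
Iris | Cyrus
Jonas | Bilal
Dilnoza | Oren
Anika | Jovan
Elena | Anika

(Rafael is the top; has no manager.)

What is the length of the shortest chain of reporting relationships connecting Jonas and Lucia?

Jonas is 6 levels below Rafael, and Lucia is 1 level below Rafael (their lowest common manager). The shortest path runs up from Jonas to Rafael and back down to Lucia: 6 + 1 = 7 links.

7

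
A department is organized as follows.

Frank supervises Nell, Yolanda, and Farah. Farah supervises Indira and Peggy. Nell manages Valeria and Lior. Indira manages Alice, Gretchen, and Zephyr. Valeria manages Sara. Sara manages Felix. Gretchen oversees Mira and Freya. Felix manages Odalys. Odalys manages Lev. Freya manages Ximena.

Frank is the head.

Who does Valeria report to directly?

Valeria reports directly to Nell.

Nell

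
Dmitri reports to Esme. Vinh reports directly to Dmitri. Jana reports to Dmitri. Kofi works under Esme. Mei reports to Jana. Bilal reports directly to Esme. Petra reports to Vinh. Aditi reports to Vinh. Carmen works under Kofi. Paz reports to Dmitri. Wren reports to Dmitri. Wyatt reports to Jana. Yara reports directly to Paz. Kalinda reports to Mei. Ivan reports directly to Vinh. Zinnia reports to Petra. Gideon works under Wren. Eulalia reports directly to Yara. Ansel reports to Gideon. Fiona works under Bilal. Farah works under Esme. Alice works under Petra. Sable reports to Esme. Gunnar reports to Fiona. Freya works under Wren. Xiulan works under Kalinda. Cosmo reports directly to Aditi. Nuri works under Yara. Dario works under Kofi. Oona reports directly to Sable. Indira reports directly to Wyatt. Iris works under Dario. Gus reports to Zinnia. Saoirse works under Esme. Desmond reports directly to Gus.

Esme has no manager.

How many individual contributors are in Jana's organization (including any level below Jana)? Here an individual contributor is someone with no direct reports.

The people in Jana's organization with no one reporting to them are Indira, Xiulan. That is 2.

2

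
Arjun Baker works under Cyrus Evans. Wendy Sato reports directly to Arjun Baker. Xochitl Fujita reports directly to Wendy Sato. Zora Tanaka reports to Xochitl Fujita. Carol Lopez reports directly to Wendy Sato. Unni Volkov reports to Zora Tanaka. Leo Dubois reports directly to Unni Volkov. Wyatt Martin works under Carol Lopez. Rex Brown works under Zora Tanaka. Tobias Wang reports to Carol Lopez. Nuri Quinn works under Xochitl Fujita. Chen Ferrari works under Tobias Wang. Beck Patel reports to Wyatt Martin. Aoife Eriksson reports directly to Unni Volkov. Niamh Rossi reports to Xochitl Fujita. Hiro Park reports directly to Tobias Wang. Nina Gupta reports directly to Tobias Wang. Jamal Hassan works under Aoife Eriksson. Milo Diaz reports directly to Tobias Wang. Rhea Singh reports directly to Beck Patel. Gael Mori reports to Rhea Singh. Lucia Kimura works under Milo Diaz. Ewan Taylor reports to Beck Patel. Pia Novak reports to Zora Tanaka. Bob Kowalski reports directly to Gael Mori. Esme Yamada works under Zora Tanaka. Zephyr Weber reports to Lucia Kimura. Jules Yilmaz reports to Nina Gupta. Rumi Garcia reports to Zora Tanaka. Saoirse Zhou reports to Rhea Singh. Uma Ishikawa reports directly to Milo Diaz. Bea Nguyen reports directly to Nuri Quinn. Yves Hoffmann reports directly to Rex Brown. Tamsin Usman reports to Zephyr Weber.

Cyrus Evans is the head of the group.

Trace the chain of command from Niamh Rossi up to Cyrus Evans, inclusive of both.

Niamh Rossi reports to Xochitl Fujita. Xochitl Fujita reports to Wendy Sato. Wendy Sato reports to Arjun Baker. Arjun Baker reports to Cyrus Evans. Cyrus Evans is at the top.

Niamh Rossi -> Xochitl Fujita -> Wendy Sato -> Arjun Baker -> Cyrus Evans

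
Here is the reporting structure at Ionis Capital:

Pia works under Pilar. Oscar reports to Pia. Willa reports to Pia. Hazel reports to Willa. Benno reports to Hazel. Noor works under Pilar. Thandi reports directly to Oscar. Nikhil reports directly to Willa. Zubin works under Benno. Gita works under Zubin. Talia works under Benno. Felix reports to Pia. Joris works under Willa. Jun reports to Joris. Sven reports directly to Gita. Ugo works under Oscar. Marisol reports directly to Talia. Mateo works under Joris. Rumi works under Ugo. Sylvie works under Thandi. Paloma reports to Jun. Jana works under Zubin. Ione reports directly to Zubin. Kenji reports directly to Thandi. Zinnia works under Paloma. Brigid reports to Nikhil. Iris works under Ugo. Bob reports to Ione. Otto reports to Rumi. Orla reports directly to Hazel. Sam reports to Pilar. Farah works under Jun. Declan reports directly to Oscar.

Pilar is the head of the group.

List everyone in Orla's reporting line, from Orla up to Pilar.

Orla -> Hazel -> Willa -> Pia -> Pilar

Orla reports to Hazel. Hazel reports to Willa. Willa reports to Pia. Pia reports to Pilar. Pilar is at the top.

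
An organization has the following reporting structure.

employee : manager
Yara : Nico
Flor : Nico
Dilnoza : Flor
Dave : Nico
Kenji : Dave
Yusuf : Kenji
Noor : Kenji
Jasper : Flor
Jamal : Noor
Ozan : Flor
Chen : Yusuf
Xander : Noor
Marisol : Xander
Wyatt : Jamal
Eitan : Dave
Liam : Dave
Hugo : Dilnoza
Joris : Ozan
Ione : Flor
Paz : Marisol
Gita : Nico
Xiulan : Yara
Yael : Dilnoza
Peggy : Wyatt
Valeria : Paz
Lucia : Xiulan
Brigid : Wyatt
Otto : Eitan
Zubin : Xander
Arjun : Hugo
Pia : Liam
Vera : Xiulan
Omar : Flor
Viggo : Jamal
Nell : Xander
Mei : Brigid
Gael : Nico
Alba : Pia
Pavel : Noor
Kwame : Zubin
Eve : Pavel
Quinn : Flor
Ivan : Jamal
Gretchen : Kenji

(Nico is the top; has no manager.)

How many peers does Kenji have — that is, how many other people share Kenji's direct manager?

2

Kenji reports to Dave. Dave's other direct reports are Eitan, Liam — 2 peers.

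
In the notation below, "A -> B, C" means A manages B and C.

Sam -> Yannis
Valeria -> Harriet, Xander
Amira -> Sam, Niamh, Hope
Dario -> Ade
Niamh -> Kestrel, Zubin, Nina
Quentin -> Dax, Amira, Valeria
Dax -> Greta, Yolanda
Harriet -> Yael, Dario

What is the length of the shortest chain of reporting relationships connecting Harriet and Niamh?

Harriet is 2 levels below Quentin, and Niamh is 2 levels below Quentin (their lowest common manager). The shortest path runs up from Harriet to Quentin and back down to Niamh: 2 + 2 = 4 links.

4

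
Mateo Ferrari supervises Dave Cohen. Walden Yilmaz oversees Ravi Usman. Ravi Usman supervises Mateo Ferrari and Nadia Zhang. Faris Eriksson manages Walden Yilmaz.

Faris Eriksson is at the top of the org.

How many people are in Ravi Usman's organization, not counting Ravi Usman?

Ravi Usman directly manages Mateo Ferrari, Nadia Zhang. Under Mateo Ferrari: Dave Cohen (1). Nadia Zhang has no reports. So Ravi Usman's organization is 2 direct reports plus everyone under them: 2 + 1 = 3.

3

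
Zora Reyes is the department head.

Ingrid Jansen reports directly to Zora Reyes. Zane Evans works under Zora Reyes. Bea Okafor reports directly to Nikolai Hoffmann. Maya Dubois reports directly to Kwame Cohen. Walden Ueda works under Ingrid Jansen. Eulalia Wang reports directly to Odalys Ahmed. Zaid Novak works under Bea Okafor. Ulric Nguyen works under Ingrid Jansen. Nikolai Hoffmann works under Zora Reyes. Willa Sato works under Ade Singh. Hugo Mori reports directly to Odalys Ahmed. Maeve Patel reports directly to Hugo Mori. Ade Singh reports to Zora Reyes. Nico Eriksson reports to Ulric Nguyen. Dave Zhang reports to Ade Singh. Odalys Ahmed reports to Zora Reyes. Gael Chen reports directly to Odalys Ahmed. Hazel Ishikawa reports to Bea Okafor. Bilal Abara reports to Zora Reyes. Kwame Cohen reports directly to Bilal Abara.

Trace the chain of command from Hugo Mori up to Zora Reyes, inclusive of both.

Hugo Mori reports to Odalys Ahmed. Odalys Ahmed reports to Zora Reyes. Zora Reyes is at the top.

Hugo Mori -> Odalys Ahmed -> Zora Reyes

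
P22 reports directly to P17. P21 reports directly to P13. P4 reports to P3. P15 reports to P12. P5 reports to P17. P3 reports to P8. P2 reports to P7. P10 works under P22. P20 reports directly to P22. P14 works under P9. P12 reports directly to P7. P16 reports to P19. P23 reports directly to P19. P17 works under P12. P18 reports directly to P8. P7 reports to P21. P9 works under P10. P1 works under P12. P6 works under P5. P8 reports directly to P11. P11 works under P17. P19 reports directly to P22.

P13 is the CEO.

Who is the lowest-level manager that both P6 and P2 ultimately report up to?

P7

P6's chain of managers is P5, P17, P12, P7, P21, P13. P2's chain of managers is P7, P21, P13. The first manager that appears in both chains is P7.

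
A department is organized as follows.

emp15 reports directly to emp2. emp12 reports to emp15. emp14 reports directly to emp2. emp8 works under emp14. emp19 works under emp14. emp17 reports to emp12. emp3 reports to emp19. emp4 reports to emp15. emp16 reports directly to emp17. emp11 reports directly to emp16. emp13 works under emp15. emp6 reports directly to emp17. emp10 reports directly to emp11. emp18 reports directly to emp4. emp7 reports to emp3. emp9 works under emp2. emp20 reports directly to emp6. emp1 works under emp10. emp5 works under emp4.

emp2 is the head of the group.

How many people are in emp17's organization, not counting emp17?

6

emp17 directly manages emp16, emp6. Under emp16: emp11, emp10, emp1 (3). Under emp6: emp20 (1). So emp17's organization is 2 direct reports plus everyone under them: 4 + 2 = 6.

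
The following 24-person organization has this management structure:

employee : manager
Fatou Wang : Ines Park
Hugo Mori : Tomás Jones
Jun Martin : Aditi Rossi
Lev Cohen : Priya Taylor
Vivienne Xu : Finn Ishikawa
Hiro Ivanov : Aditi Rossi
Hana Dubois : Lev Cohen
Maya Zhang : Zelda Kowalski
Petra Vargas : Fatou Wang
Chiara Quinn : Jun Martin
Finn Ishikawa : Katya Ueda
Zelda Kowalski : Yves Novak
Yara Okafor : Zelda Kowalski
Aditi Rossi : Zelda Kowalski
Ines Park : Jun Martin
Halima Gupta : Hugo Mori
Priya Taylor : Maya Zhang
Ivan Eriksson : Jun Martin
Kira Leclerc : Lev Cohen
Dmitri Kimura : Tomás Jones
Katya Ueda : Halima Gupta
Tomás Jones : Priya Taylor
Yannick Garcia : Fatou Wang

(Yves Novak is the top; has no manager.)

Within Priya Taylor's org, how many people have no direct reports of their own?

4

The people in Priya Taylor's organization with no one reporting to them are Hana Dubois, Kira Leclerc, Dmitri Kimura, Vivienne Xu. That is 4.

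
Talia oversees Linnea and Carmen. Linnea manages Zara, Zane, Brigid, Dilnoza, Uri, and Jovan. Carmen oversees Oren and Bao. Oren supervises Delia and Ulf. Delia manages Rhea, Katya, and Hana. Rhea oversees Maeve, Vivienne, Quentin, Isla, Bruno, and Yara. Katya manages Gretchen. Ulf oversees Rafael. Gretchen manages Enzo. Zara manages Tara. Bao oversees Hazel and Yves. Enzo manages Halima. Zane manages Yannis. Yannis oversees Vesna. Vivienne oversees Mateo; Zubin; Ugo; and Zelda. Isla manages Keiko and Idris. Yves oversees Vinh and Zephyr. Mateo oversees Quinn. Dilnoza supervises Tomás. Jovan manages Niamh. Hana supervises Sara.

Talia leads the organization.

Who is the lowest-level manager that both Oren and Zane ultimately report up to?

Oren's chain of managers is Carmen, Talia. Zane's chain of managers is Linnea, Talia. The first manager that appears in both chains is Talia.

Talia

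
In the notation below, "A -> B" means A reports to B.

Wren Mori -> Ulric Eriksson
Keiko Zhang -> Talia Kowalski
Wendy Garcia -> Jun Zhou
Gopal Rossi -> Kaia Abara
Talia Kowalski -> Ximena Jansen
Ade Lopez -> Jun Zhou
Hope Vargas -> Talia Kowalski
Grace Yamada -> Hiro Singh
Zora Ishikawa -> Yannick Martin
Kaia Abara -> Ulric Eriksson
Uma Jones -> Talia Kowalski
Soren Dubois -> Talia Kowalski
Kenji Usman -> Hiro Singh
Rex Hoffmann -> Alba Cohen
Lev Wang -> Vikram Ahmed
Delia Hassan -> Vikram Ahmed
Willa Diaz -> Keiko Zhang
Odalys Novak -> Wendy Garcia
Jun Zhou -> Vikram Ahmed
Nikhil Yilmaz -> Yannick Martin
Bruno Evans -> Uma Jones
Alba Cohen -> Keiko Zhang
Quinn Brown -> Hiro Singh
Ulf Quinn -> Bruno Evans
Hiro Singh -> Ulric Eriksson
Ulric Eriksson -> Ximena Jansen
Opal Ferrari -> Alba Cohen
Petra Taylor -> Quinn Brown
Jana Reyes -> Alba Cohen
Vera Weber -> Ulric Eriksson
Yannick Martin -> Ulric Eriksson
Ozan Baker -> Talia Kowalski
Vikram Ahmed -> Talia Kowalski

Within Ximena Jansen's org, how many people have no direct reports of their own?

20

The people in Ximena Jansen's organization with no one reporting to them are Vera Weber, Gopal Rossi, Zora Ishikawa, Nikhil Yilmaz, Wren Mori, Petra Taylor, Grace Yamada, Kenji Usman, Hope Vargas, Ulf Quinn, Soren Dubois, Lev Wang, Delia Hassan, Odalys Novak, Ade Lopez, Ozan Baker, Willa Diaz, Jana Reyes, Rex Hoffmann, Opal Ferrari. That is 20.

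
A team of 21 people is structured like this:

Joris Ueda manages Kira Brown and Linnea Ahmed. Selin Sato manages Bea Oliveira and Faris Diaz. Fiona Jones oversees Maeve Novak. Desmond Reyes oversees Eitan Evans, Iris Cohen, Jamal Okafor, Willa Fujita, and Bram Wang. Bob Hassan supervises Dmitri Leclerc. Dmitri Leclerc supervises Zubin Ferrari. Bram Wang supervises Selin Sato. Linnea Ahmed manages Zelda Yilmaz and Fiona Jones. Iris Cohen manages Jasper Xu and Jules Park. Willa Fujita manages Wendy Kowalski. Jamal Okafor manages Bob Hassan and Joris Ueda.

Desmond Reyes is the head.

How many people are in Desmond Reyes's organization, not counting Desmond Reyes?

20

Desmond Reyes directly manages Iris Cohen, Bram Wang, Jamal Okafor, Eitan Evans, Willa Fujita. Under Iris Cohen: Jules Park, Jasper Xu (2). Under Bram Wang: Selin Sato, Bea Oliveira, Faris Diaz (3). Under Jamal Okafor: Bob Hassan, Dmitri Leclerc, Zubin Ferrari, Joris Ueda, Linnea Ahmed, Fiona Jones, Maeve Novak, Zelda Yilmaz, Kira Brown (9). Eitan Evans has no reports. Under Willa Fujita: Wendy Kowalski (1). So Desmond Reyes's organization is 5 direct reports plus everyone under them: 3 + 4 + 10 + 1 + 2 = 20.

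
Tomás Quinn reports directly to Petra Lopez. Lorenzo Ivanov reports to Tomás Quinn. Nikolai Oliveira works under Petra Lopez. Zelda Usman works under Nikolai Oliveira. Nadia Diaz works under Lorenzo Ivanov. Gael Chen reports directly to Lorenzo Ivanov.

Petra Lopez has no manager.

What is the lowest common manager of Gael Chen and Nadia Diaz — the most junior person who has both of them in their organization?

Gael Chen's chain of managers is Lorenzo Ivanov, Tomás Quinn, Petra Lopez. Nadia Diaz's chain of managers is Lorenzo Ivanov, Tomás Quinn, Petra Lopez. The first manager that appears in both chains is Lorenzo Ivanov.

Lorenzo Ivanov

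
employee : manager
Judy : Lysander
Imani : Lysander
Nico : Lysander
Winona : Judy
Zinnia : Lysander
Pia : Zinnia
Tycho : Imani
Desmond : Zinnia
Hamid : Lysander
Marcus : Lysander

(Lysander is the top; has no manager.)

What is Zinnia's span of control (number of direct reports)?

2

Zinnia directly manages Pia, Desmond. That is 2 direct reports.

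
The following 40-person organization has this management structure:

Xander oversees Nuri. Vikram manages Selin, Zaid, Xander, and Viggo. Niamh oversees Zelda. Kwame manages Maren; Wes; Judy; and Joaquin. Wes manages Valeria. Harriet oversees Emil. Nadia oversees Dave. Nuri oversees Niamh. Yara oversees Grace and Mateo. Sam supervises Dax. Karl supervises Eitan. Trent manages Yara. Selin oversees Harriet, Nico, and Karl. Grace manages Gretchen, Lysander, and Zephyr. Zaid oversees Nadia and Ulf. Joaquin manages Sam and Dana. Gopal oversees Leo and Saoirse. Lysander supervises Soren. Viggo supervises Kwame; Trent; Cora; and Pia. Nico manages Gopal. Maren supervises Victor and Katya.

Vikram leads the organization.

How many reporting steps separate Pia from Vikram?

Chain from Pia up to Vikram: Pia → Viggo → Vikram. That is 2 steps up, so Pia is 2 levels below Vikram.

2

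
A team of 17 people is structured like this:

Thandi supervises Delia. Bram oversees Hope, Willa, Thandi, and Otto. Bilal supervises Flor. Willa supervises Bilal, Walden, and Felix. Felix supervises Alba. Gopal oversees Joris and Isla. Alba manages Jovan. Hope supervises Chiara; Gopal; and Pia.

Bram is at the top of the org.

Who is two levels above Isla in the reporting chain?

Isla reports to Gopal, and Gopal reports to Hope. So Isla's skip-level manager is Hope.

Hope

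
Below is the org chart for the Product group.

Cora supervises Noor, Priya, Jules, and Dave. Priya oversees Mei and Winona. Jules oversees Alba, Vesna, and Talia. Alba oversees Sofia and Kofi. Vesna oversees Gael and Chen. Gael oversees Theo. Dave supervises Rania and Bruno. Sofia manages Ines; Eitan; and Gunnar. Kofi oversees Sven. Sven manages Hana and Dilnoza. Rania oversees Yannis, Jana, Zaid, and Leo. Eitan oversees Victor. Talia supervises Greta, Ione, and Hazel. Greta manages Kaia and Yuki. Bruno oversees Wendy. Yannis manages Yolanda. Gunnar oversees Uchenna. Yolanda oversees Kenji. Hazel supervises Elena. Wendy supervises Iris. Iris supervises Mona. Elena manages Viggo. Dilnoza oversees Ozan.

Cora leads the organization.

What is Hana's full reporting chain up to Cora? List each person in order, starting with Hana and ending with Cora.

Hana -> Sven -> Kofi -> Alba -> Jules -> Cora

Hana reports to Sven. Sven reports to Kofi. Kofi reports to Alba. Alba reports to Jules. Jules reports to Cora. Cora is at the top.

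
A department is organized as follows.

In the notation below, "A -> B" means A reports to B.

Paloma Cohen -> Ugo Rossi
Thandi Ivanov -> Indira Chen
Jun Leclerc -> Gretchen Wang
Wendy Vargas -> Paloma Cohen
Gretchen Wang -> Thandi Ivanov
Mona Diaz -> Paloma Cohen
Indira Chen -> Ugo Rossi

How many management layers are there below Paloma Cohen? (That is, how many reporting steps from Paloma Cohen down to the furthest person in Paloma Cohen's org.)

The longest chain under Paloma Cohen runs Paloma Cohen → Mona Diaz, which is 1 level below Paloma Cohen.

1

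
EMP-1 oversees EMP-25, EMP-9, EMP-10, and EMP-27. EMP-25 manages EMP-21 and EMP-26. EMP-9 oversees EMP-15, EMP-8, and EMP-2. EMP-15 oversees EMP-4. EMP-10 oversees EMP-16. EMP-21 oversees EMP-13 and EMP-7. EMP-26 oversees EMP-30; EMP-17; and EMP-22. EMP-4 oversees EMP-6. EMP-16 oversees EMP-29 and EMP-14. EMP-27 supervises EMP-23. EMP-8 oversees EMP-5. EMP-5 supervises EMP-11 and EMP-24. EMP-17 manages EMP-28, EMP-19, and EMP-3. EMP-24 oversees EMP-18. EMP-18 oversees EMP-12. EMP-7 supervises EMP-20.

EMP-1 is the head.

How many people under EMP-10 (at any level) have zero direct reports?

2

The people in EMP-10's organization with no one reporting to them are EMP-14, EMP-29. That is 2.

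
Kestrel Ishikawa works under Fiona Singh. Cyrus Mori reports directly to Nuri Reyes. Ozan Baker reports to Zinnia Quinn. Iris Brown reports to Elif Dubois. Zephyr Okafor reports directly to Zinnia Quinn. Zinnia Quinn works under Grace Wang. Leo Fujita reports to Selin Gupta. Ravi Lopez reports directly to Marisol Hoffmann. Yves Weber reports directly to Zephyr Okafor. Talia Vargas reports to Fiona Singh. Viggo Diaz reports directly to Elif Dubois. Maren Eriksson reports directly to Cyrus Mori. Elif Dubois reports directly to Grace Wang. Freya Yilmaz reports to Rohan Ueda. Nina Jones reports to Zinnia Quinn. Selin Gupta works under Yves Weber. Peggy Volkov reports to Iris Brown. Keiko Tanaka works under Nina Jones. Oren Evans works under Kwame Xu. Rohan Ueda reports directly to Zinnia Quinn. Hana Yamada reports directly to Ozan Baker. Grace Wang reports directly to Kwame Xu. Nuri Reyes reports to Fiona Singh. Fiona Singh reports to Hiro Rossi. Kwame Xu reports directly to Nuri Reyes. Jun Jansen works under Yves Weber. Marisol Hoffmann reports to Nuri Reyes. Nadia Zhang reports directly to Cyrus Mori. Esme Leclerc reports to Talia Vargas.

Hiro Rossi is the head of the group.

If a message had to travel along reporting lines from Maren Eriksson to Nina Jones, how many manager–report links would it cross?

6

Maren Eriksson is 2 levels below Nuri Reyes, and Nina Jones is 4 levels below Nuri Reyes (their lowest common manager). The shortest path runs up from Maren Eriksson to Nuri Reyes and back down to Nina Jones: 2 + 4 = 6 links.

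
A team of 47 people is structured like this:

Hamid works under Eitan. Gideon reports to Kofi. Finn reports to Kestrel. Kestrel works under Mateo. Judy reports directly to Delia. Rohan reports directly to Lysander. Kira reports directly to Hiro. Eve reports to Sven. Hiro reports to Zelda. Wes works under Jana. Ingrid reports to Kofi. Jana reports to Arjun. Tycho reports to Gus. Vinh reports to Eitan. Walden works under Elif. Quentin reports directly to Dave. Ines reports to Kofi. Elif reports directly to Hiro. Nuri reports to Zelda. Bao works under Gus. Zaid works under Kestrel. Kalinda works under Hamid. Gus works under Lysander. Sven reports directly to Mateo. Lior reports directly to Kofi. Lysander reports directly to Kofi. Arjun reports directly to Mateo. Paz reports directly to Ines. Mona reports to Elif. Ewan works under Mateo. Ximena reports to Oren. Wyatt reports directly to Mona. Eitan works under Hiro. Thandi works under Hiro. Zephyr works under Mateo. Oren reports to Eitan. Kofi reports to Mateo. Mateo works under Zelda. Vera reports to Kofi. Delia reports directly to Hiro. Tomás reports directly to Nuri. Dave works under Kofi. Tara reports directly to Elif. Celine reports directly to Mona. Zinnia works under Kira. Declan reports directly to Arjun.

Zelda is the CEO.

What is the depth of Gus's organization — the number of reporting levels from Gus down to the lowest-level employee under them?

The longest chain under Gus runs Gus → Bao, which is 1 level below Gus.

1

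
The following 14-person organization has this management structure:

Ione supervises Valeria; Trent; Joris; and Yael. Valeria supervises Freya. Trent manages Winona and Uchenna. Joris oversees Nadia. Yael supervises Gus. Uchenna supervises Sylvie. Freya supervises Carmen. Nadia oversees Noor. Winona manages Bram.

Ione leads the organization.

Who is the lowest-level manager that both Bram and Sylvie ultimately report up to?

Bram's chain of managers is Winona, Trent, Ione. Sylvie's chain of managers is Uchenna, Trent, Ione. The first manager that appears in both chains is Trent.

Trent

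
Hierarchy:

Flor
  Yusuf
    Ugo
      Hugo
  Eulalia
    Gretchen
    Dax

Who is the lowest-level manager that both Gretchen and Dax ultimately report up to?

Eulalia

Gretchen's chain of managers is Eulalia, Flor. Dax's chain of managers is Eulalia, Flor. The first manager that appears in both chains is Eulalia.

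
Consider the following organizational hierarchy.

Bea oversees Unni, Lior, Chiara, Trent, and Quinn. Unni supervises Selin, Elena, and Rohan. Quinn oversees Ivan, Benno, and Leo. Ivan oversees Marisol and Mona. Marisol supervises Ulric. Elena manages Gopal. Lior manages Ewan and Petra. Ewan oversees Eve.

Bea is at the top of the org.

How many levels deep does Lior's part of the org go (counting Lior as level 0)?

2

The longest chain under Lior runs Lior → Ewan → Eve, which is 2 levels below Lior.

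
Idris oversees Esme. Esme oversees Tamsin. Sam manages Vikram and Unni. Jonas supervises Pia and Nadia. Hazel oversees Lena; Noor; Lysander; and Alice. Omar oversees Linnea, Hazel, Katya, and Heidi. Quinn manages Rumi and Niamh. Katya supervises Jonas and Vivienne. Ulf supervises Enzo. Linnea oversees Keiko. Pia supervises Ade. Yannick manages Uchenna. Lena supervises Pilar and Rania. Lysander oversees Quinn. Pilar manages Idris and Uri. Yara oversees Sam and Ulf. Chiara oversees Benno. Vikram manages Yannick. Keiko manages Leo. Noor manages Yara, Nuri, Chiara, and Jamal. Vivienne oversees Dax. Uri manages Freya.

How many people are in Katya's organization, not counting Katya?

6

Katya directly manages Jonas, Vivienne. Under Jonas: Pia, Ade, Nadia (3). Under Vivienne: Dax (1). So Katya's organization is 2 direct reports plus everyone under them: 4 + 2 = 6.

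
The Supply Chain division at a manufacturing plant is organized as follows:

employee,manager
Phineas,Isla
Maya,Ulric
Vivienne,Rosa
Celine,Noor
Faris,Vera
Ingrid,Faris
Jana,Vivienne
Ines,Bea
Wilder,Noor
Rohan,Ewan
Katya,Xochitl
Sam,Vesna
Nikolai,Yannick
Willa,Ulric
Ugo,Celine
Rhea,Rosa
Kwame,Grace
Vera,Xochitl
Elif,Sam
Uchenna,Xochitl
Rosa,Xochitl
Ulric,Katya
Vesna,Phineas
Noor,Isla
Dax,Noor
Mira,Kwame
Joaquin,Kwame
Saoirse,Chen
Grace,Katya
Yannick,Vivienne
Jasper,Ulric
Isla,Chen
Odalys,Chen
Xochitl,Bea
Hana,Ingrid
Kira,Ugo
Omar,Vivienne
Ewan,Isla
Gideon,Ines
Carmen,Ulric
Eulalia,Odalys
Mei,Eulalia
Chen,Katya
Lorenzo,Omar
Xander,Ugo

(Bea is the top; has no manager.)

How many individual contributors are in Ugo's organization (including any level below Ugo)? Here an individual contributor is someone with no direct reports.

2

The people in Ugo's organization with no one reporting to them are Kira, Xander. That is 2.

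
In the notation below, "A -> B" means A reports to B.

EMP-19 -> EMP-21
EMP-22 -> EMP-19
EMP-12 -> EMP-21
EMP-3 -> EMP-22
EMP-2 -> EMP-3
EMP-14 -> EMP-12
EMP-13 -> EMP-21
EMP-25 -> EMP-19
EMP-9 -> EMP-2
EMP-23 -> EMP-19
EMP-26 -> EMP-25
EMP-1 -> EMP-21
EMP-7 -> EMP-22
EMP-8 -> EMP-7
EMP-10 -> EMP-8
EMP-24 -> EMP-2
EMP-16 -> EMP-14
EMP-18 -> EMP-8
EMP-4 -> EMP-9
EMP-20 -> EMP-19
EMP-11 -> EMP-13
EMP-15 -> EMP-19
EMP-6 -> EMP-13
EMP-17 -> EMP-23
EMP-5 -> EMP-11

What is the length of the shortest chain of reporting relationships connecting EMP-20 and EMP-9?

5

EMP-20 is 1 level below EMP-19, and EMP-9 is 4 levels below EMP-19 (their lowest common manager). The shortest path runs up from EMP-20 to EMP-19 and back down to EMP-9: 1 + 4 = 5 links.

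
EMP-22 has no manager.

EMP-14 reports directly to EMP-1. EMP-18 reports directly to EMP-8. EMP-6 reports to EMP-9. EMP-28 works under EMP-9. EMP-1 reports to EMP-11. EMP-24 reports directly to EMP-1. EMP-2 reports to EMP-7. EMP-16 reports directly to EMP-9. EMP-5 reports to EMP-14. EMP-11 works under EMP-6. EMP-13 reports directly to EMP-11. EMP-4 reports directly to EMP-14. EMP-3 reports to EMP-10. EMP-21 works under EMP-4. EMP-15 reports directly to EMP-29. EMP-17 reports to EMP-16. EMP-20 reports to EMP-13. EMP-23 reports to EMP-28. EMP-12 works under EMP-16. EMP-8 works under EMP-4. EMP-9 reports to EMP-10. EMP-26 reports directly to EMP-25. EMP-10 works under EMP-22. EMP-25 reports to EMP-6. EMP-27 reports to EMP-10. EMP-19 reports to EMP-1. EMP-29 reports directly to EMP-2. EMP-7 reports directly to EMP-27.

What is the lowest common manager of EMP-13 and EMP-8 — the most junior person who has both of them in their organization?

EMP-13's chain of managers is EMP-11, EMP-6, EMP-9, EMP-10, EMP-22. EMP-8's chain of managers is EMP-4, EMP-14, EMP-1, EMP-11, EMP-6, EMP-9, EMP-10, EMP-22. The first manager that appears in both chains is EMP-11.

EMP-11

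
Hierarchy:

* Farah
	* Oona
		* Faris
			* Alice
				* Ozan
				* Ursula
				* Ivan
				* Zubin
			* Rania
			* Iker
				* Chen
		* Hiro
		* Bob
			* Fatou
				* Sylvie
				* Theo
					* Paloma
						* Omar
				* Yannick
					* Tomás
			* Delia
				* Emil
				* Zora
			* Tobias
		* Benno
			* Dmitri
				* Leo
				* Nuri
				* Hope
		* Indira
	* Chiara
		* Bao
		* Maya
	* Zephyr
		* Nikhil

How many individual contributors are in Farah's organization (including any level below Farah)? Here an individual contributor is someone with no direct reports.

The people in Farah's organization with no one reporting to them are Nikhil, Maya, Bao, Indira, Hope, Nuri, Leo, Tobias, Zora, Emil, Tomás, Omar, Sylvie, Hiro, Chen, Rania, Zubin, Ivan, Ursula, Ozan. That is 20.

20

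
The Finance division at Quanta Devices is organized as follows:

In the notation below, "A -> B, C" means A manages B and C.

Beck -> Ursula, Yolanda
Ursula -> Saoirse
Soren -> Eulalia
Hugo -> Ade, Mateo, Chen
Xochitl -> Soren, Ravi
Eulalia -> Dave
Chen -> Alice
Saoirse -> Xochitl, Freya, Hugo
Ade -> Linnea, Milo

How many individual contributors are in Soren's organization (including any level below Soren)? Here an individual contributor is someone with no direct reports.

1

The only person in Soren's organization with no one reporting to them is Dave. That is 1.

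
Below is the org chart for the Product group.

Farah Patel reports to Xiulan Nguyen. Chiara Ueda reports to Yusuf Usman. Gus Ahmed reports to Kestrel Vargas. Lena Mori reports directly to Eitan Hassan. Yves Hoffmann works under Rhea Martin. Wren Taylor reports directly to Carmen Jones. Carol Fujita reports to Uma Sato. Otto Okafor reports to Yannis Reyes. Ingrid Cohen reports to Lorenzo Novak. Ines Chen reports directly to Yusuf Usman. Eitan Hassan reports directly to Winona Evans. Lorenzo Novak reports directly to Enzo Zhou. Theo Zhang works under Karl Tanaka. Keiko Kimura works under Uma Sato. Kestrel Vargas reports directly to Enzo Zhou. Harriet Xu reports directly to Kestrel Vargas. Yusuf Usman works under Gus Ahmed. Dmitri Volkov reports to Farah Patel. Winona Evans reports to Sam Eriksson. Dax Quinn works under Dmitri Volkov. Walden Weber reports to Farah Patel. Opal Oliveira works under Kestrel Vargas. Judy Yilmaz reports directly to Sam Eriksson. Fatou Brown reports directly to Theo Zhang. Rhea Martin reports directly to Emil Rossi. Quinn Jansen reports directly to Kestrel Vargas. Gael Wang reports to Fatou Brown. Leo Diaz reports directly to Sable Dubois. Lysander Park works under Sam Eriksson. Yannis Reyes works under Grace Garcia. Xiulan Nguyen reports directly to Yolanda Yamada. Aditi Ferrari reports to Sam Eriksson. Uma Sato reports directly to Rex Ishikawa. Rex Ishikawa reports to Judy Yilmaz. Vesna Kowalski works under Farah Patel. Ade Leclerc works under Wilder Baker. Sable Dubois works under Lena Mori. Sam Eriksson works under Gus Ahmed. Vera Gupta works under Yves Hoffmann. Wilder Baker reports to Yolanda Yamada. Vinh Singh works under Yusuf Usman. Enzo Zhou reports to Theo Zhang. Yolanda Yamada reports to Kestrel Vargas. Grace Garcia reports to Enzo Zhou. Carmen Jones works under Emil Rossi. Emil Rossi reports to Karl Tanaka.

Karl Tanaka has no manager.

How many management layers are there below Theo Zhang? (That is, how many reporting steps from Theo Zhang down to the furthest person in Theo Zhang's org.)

The longest chain under Theo Zhang runs Theo Zhang → Enzo Zhou → Kestrel Vargas → Gus Ahmed → Sam Eriksson → Winona Evans → Eitan Hassan → Lena Mori → Sable Dubois → Leo Diaz, which is 9 levels below Theo Zhang.

9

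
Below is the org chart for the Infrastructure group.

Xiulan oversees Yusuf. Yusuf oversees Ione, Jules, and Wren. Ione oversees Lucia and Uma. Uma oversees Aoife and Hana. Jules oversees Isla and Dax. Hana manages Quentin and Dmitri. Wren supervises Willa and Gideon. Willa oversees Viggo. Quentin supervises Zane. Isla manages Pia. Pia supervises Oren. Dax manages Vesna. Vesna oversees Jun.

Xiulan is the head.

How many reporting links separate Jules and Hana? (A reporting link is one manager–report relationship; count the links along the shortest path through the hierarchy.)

4

Jules is 1 level below Yusuf, and Hana is 3 levels below Yusuf (their lowest common manager). The shortest path runs up from Jules to Yusuf and back down to Hana: 1 + 3 = 4 links.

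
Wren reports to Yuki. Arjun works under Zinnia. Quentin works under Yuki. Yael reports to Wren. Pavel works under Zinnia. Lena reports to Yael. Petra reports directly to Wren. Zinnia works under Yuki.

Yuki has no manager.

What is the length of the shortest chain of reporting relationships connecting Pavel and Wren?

Pavel is 2 levels below Yuki, and Wren is 1 level below Yuki (their lowest common manager). The shortest path runs up from Pavel to Yuki and back down to Wren: 2 + 1 = 3 links.

3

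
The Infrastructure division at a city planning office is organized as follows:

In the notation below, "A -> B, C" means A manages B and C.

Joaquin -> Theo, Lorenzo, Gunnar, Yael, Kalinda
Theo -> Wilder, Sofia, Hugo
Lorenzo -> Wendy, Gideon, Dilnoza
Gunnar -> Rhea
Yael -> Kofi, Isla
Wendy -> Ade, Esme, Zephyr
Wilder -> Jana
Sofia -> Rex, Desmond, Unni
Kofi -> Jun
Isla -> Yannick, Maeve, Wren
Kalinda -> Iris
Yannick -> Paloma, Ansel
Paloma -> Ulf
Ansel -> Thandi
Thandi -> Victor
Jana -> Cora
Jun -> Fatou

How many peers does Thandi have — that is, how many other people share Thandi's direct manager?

0

Thandi reports to Ansel, and Ansel has no other direct reports. Thandi has 0 peers.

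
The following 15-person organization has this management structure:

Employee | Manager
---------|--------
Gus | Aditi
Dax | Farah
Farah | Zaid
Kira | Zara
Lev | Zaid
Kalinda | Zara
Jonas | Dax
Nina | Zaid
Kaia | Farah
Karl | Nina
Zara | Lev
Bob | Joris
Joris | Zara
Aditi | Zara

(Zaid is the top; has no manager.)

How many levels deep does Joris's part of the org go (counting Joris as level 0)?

The longest chain under Joris runs Joris → Bob, which is 1 level below Joris.

1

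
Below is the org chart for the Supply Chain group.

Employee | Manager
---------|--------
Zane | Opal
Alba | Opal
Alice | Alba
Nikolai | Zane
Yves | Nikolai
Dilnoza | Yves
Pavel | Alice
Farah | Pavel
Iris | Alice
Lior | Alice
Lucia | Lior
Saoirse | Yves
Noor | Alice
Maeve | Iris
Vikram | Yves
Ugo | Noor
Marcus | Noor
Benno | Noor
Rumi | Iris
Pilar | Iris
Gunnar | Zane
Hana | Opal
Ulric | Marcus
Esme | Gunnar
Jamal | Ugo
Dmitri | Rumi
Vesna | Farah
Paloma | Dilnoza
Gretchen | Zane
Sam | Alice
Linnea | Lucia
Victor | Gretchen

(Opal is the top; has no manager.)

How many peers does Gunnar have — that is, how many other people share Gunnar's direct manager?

2

Gunnar reports to Zane. Zane's other direct reports are Nikolai, Gretchen — 2 peers.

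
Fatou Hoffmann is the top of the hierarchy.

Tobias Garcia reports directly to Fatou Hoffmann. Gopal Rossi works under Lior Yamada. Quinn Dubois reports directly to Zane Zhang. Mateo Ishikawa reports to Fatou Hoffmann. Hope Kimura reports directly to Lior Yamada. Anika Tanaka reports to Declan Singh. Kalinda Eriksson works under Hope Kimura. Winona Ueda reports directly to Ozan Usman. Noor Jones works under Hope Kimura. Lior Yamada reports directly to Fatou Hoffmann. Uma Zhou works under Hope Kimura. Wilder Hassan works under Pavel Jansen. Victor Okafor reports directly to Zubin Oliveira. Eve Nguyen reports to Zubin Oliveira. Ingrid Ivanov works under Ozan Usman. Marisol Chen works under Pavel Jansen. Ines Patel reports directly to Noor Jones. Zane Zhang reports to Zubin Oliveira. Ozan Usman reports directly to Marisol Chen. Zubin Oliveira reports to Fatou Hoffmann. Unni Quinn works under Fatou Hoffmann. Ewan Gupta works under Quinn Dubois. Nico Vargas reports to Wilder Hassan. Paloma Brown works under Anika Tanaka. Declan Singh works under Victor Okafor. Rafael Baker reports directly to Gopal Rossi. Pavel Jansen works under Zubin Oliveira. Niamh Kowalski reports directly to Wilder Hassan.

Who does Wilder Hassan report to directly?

Pavel Jansen

Wilder Hassan reports directly to Pavel Jansen.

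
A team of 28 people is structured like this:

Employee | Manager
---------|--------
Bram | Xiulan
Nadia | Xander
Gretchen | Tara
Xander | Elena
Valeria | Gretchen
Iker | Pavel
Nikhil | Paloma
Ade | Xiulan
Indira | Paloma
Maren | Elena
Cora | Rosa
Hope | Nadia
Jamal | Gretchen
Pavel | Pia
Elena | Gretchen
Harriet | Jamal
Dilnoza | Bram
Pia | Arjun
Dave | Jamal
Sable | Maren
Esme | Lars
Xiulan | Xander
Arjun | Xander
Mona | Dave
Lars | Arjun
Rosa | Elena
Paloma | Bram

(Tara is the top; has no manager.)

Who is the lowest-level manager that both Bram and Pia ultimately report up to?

Xander

Bram's chain of managers is Xiulan, Xander, Elena, Gretchen, Tara. Pia's chain of managers is Arjun, Xander, Elena, Gretchen, Tara. The first manager that appears in both chains is Xander.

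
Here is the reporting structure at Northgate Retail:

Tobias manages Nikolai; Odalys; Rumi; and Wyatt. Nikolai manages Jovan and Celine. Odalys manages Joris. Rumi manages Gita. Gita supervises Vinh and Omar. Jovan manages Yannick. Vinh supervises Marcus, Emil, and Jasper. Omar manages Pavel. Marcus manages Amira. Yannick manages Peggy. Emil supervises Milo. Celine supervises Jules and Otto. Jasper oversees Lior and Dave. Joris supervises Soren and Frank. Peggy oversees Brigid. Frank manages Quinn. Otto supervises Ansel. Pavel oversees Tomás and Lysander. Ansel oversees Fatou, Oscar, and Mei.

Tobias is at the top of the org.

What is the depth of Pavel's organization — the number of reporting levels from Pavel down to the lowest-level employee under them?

1

The longest chain under Pavel runs Pavel → Lysander, which is 1 level below Pavel.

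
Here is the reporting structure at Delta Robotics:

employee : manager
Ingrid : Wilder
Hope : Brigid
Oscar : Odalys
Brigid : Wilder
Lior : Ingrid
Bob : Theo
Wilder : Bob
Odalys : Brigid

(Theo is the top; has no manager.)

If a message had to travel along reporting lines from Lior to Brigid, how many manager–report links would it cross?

Lior is 2 levels below Wilder, and Brigid is 1 level below Wilder (their lowest common manager). The shortest path runs up from Lior to Wilder and back down to Brigid: 2 + 1 = 3 links.

3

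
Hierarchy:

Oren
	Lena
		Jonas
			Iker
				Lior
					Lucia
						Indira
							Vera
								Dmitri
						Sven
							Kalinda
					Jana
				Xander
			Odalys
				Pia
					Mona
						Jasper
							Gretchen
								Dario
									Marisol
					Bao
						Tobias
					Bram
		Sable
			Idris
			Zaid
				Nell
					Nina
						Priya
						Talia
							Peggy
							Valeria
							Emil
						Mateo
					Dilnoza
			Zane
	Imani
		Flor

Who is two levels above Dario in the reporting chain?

Dario reports to Gretchen, and Gretchen reports to Jasper. So Dario's skip-level manager is Jasper.

Jasper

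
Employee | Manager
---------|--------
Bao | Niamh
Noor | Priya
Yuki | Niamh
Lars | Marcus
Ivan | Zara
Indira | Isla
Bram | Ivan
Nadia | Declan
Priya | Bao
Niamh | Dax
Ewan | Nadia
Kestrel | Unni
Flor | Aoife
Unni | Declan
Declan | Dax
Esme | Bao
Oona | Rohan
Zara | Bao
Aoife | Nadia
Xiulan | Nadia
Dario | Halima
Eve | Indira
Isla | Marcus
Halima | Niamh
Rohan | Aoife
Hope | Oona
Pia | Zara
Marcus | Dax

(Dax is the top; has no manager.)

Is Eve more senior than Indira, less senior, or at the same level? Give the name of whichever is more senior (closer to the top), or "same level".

Eve is 4 levels below Dax; Indira is 3. Indira is higher.

Indira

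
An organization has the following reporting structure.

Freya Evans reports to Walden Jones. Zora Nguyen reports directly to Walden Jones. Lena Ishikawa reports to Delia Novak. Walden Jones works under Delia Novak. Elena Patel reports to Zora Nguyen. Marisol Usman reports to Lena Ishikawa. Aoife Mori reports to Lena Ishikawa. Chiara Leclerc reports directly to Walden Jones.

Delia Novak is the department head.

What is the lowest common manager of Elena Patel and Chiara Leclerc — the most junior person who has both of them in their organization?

Walden Jones

Elena Patel's chain of managers is Zora Nguyen, Walden Jones, Delia Novak. Chiara Leclerc's chain of managers is Walden Jones, Delia Novak. The first manager that appears in both chains is Walden Jones.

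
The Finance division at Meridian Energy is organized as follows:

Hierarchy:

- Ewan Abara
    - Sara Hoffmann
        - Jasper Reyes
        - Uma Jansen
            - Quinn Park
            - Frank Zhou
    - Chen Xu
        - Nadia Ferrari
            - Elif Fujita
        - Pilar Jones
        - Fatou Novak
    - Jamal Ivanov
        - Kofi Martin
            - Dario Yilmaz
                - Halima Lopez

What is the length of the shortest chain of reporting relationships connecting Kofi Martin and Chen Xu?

Kofi Martin is 2 levels below Ewan Abara, and Chen Xu is 1 level below Ewan Abara (their lowest common manager). The shortest path runs up from Kofi Martin to Ewan Abara and back down to Chen Xu: 2 + 1 = 3 links.

3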